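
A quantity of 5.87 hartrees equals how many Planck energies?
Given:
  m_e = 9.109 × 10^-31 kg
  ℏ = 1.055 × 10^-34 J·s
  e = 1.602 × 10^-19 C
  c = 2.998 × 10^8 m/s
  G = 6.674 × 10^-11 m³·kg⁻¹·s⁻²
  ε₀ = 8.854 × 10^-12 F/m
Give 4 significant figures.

hartree: E_h = m_e e⁴/(4πε₀ℏ)² = 4.354 × 10^-18 J
Planck energy: E_P = √(ℏc⁵/G) = 1.957 × 10^9 J
5.87 × 4.354 × 10^-18 / 1.957 × 10^9 = 1.306 × 10^-26

1.306 × 10^-26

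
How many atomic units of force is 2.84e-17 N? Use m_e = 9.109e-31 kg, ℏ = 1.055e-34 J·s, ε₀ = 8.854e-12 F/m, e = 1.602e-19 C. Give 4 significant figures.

atomic unit of force: F_au = E_h/a₀ = m_e²e⁶/((4πε₀)³ℏ⁴) = 8.220e-8 N.
2.84e-17 / 8.220e-8 = 3.455e-10

3.455e-10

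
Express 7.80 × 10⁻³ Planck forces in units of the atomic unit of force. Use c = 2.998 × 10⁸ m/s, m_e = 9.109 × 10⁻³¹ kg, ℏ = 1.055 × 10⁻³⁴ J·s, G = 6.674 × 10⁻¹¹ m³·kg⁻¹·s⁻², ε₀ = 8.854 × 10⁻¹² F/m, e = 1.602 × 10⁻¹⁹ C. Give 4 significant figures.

Planck force: F_P = c⁴/G = 1.210 × 10⁴⁴ N
atomic unit of force: F_au = E_h/a₀ = m_e²e⁶/((4πε₀)³ℏ⁴) = 8.220 × 10⁻⁸ N
7.80 × 10⁻³ × 1.210 × 10⁴⁴ / 8.220 × 10⁻⁸ = 1.149 × 10⁴⁹

1.149 × 10⁴⁹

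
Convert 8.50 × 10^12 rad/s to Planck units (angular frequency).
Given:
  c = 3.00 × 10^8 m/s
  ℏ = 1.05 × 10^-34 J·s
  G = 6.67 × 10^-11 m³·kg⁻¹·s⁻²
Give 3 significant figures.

Planck angular frequency: ω_P = √(c⁵/(ℏG)) = 1.86 × 10^43 rad/s.
8.50 × 10^12 / 1.86 × 10^43 = 4.56 × 10^-31

4.56 × 10^-31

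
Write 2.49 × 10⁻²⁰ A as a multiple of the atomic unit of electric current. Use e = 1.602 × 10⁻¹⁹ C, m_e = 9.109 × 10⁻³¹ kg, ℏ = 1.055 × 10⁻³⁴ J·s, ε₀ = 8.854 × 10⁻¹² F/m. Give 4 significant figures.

atomic unit of electric current: I_au = e E_h/ℏ = m_e e⁵/((4πε₀)²ℏ³) = 6.612 × 10⁻³ A.
2.49 × 10⁻²⁰ / 6.612 × 10⁻³ = 3.766 × 10⁻¹⁸

3.766 × 10⁻¹⁸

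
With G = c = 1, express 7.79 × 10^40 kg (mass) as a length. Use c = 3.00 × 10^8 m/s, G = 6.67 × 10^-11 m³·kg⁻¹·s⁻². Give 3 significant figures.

5.77 × 10^13 m

In G = c = 1 units mass has dimensions of length; the conversion factor is G/c².
7.79 × 10^40 kg × (G/c²) = 5.77 × 10^13 m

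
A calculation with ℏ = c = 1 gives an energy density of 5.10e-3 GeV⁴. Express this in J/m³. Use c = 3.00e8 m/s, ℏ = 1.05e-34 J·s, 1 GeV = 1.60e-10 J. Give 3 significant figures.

1.07e35 J/m³

[E]/[L]³ = [E]⁴/(ℏc)³; restore (ℏc)⁻³.
1 GeV⁴ → 1/(ℏc)³ × (1 GeV in J)⁴ = 2.10e37 J/m³.
Result: 5.10e-3 × 2.10e37 = 1.07e35 J/m³.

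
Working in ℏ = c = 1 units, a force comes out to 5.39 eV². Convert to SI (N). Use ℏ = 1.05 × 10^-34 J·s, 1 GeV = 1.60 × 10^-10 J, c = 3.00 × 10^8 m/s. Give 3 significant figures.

Force is [E]/[L] = [E]²/(ℏc); restore (ℏc)⁻¹.
1 GeV² → 1/(ℏc) × (1 GeV in J)² = 8.13 × 10^5 N.
Convert the energy scale: 5.39 eV² = 5.39 × 10^-18 GeV².
Result: 5.39 × 10^-18 × 8.13 × 10^5 = 4.38 × 10^-12 N.

4.38 × 10^-12 N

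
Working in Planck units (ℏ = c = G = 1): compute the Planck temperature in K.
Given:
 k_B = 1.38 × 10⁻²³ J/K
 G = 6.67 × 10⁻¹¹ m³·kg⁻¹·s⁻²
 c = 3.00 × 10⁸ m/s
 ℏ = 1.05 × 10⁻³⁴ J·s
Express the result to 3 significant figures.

1.42 × 10³² K

From ℏ = c = G = 1 the temperature scale is T_P = √(ℏc⁵/G) / k_B.
  = √(3.83 × 10¹⁸) × 7.25 × 10²²
  = 1.42 × 10³² K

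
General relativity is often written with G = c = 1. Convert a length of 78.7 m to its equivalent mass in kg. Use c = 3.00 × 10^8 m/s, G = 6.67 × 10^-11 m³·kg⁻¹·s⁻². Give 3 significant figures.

1.06 × 10^29 kg

Length → mass via c²/G.
78.7 m × (c²/G) = 1.06 × 10^29 kg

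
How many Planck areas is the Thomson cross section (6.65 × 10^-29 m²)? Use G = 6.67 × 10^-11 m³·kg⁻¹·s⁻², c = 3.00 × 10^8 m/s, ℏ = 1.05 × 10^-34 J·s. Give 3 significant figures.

Planck area: A_P = ℏG/c³ = 2.59 × 10^-70 m².
6.65 × 10^-29 / 2.59 × 10^-70 = 2.56 × 10^41

2.56 × 10^41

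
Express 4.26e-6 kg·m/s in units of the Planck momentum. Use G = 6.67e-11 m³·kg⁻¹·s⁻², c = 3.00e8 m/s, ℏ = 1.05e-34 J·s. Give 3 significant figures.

6.53e-7

Planck momentum: p_P = √(ℏc³/G) = 6.52 kg·m/s.
4.26e-6 / 6.52 = 6.53e-7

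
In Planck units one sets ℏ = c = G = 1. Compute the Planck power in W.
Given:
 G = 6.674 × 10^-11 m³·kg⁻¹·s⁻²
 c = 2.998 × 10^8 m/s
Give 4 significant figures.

P_P = c⁵/G
  = 2.422 × 10^42 / 6.674 × 10^-11
  = 3.629 × 10^52 W

3.629 × 10^52 W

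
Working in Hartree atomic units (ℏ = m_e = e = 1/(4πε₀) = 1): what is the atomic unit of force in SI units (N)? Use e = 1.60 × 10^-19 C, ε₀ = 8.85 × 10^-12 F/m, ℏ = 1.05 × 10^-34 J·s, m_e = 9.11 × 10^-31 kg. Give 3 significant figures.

8.33 × 10^-8 N

The unique combination of the constants set to 1 with dimensions of force is F_au = E_h/a₀ = m_e²e⁶/((4πε₀)³ℏ⁴).
E_h = 4.38 × 10^-18 J
a₀ = 5.26 × 10^-11 m
E_h/a₀ = 8.33 × 10^-8 N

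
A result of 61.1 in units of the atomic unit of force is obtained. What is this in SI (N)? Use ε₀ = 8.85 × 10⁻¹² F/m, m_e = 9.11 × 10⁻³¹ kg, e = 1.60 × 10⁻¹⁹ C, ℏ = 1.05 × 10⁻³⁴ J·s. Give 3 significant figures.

One atomic unit of force: F_au = E_h/a₀ = m_e²e⁶/((4πε₀)³ℏ⁴) = 8.33 × 10⁻⁸ N.
61.1 × 8.33 × 10⁻⁸ N = 5.09 × 10⁻⁶ N

5.09 × 10⁻⁶ N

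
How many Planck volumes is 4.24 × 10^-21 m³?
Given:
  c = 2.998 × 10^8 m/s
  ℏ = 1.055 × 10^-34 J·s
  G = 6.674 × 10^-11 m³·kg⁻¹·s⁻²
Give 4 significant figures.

Planck volume: V_P = (ℏG/c³)^(3/2) = 4.224 × 10^-105 m³.
4.24 × 10^-21 / 4.224 × 10^-105 = 1.004 × 10^84

1.004 × 10^84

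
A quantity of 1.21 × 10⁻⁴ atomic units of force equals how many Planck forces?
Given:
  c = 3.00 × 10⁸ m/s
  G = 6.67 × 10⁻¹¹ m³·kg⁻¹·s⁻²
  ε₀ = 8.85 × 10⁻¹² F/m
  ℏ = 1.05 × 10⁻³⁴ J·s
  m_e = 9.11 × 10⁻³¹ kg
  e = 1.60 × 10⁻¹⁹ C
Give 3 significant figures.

atomic unit of force: F_au = E_h/a₀ = m_e²e⁶/((4πε₀)³ℏ⁴) = 8.33 × 10⁻⁸ N
Planck force: F_P = c⁴/G = 1.21 × 10⁴⁴ N
1.21 × 10⁻⁴ × 8.33 × 10⁻⁸ / 1.21 × 10⁴⁴ = 8.30 × 10⁻⁵⁶

8.30 × 10⁻⁵⁶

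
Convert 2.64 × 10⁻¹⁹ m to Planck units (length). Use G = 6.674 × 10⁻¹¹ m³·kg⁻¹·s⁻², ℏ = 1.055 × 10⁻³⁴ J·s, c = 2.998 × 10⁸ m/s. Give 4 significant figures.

Planck length: ℓ_P = √(ℏG/c³) = 1.616 × 10⁻³⁵ m.
2.64 × 10⁻¹⁹ / 1.616 × 10⁻³⁵ = 1.633 × 10¹⁶

1.633 × 10¹⁶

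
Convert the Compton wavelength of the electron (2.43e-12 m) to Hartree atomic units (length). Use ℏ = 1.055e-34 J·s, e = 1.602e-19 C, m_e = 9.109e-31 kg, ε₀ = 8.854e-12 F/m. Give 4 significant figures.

0.04587

Bohr radius: a₀ = 4πε₀ℏ²/(m_e e²) = 5.297e-11 m.
2.43e-12 / 5.297e-11 = 0.04587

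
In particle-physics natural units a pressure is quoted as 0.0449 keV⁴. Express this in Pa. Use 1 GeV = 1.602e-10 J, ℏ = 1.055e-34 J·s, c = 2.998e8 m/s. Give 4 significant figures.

Pressure is [E]/[L]³ = [E]⁴/(ℏc)³.
1 GeV⁴ → 1/(ℏc)³ × (1 GeV in J)⁴ = 2.082e37 Pa.
Convert the energy scale: 0.0449 keV⁴ = 4.49e-26 GeV⁴.
Result: 4.49e-26 × 2.082e37 = 9.346e11 Pa.

9.346e11 Pa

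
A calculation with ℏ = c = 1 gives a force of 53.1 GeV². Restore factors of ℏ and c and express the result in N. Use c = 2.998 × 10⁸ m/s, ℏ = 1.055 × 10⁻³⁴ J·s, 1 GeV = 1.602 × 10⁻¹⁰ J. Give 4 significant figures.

Force is [E]/[L] = [E]²/(ℏc); restore (ℏc)⁻¹.
1 GeV² → 1/(ℏc) × (1 GeV in J)² = 8.114 × 10⁵ N.
Result: 53.1 × 8.114 × 10⁵ = 4.309 × 10⁷ N.

4.309 × 10⁷ N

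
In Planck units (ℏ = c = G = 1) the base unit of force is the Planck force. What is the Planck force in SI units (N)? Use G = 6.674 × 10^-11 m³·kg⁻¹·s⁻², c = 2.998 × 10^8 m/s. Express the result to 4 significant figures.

1.210 × 10^44 N

F_P = c⁴/G
  = 8.078 × 10^33 / 6.674 × 10^-11
  = 1.210 × 10^44 N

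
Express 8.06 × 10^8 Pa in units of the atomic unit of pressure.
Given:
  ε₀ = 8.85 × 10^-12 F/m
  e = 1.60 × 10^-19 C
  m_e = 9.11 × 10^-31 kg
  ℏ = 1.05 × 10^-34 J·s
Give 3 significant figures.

atomic unit of pressure: P_au = E_h/a₀³ = m_e⁴e¹⁰/((4πε₀)⁵ℏ⁸) = 3.01 × 10^13 Pa.
8.06 × 10^8 / 3.01 × 10^13 = 2.68 × 10^-5

2.68 × 10^-5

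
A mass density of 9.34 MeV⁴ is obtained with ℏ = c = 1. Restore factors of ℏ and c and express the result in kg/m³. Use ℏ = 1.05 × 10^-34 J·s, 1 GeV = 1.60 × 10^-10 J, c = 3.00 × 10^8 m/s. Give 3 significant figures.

2.18 × 10^9 kg/m³

Mass density is [E]/(c²[L]³) = [E]⁴/(ℏ³c⁵).
1 GeV⁴ → 1/(ℏ³c⁵) × (1 GeV in J)⁴ = 2.33 × 10^20 kg/m³.
Convert the energy scale: 9.34 MeV⁴ = 9.34 × 10^-12 GeV⁴.
Result: 9.34 × 10^-12 × 2.33 × 10^20 = 2.18 × 10^9 kg/m³.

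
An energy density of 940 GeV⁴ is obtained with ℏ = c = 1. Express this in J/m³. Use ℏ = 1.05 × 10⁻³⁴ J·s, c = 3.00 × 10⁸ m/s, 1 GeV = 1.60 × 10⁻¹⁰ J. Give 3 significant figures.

1.97 × 10⁴⁰ J/m³

[E]/[L]³ = [E]⁴/(ℏc)³; restore (ℏc)⁻³.
1 GeV⁴ → 1/(ℏc)³ × (1 GeV in J)⁴ = 2.10 × 10³⁷ J/m³.
Result: 940 × 2.10 × 10³⁷ = 1.97 × 10⁴⁰ J/m³.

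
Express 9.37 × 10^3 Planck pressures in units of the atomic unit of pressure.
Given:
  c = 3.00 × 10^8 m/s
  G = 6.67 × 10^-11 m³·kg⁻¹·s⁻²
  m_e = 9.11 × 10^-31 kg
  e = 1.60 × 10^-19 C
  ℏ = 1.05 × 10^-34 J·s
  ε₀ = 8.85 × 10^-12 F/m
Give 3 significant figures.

Planck pressure: p_P = c⁷/(ℏG²) = 4.68 × 10^113 Pa
atomic unit of pressure: P_au = E_h/a₀³ = m_e⁴e¹⁰/((4πε₀)⁵ℏ⁸) = 3.01 × 10^13 Pa
9.37 × 10^3 × 4.68 × 10^113 / 3.01 × 10^13 = 1.46 × 10^104

1.46 × 10^104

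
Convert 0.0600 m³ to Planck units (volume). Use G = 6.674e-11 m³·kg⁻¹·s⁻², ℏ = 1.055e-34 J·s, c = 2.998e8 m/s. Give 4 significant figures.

1.420e103

Planck volume: V_P = (ℏG/c³)^(3/2) = 4.224e-105 m³.
0.0600 / 4.224e-105 = 1.420e103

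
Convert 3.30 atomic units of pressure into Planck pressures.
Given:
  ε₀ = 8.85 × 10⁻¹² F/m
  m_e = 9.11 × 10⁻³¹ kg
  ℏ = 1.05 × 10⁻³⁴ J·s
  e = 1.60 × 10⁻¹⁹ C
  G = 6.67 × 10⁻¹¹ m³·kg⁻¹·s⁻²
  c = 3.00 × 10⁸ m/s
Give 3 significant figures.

2.12 × 10⁻¹⁰⁰

atomic unit of pressure: P_au = E_h/a₀³ = m_e⁴e¹⁰/((4πε₀)⁵ℏ⁸) = 3.01 × 10¹³ Pa
Planck pressure: p_P = c⁷/(ℏG²) = 4.68 × 10¹¹³ Pa
3.30 × 3.01 × 10¹³ / 4.68 × 10¹¹³ = 2.12 × 10⁻¹⁰⁰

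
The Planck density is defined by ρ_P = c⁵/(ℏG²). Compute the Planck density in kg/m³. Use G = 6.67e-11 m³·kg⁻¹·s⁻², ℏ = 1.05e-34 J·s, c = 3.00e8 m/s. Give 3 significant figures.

5.20e96 kg/m³

ρ_P = c⁵/(ℏG²)
  = 2.43e42 / 4.67e-55
  = 5.20e96 kg/m³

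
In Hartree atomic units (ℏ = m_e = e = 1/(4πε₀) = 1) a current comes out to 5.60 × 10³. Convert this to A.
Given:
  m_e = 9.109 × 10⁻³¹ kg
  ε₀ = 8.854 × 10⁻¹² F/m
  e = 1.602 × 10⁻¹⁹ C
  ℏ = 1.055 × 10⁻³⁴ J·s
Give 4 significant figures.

37.03 A

One atomic unit of electric current: I_au = e E_h/ℏ = m_e e⁵/((4πε₀)²ℏ³) = 6.612 × 10⁻³ A.
5.60 × 10³ × 6.612 × 10⁻³ A = 37.03 A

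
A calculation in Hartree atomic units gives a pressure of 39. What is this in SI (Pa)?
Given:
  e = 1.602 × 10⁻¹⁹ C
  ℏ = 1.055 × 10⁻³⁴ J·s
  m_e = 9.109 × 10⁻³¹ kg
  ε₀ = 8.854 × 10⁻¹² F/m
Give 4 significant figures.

1.142 × 10¹⁵ Pa

One atomic unit of pressure: P_au = E_h/a₀³ = m_e⁴e¹⁰/((4πε₀)⁵ℏ⁸) = 2.929 × 10¹³ Pa.
39 × 2.929 × 10¹³ Pa = 1.142 × 10¹⁵ Pa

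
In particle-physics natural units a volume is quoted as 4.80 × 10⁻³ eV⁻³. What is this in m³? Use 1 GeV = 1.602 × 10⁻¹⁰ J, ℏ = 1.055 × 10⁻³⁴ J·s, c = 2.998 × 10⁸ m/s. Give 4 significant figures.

3.694 × 10⁻²³ m³

Volume is [L]³ = [E]⁻³·(ℏc)³.
1 GeV⁻³ → (ℏc)³ × (1 GeV in J)⁻³ = 7.696 × 10⁻⁴⁸ m³.
Convert the energy scale: 4.80 × 10⁻³ eV⁻³ = 4.80 × 10²⁴ GeV⁻³.
Result: 4.80 × 10²⁴ × 7.696 × 10⁻⁴⁸ = 3.694 × 10⁻²³ m³.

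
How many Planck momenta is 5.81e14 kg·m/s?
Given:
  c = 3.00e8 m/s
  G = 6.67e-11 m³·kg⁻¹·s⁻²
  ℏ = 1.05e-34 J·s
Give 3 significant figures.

Planck momentum: p_P = √(ℏc³/G) = 6.52 kg·m/s.
5.81e14 / 6.52 = 8.91e13

8.91e13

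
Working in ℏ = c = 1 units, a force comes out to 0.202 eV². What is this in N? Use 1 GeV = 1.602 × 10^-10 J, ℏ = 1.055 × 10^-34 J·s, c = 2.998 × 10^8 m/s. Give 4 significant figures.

Force is [E]/[L] = [E]²/(ℏc); restore (ℏc)⁻¹.
1 GeV² → 1/(ℏc) × (1 GeV in J)² = 8.114 × 10^5 N.
Convert the energy scale: 0.202 eV² = 2.02 × 10^-19 GeV².
Result: 2.02 × 10^-19 × 8.114 × 10^5 = 1.639 × 10^-13 N.

1.639 × 10^-13 N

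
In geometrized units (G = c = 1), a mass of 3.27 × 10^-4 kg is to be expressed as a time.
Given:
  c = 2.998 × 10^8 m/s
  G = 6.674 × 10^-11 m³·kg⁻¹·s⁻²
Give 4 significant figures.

8.099 × 10^-40 s

Mass → time via G/c³.
3.27 × 10^-4 kg × (G/c³) = 8.099 × 10^-40 s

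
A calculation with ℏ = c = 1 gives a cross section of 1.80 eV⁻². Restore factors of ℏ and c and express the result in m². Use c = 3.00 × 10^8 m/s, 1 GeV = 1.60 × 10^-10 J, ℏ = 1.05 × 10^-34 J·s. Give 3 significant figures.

Area is [L]² = [E]⁻²·(ℏc)²; restore (ℏc)².
1 GeV⁻² → (ℏc)² × (1 GeV in J)⁻² = 3.88 × 10^-32 m².
Convert the energy scale: 1.80 eV⁻² = 1.80 × 10^18 GeV⁻².
Result: 1.80 × 10^18 × 3.88 × 10^-32 = 6.98 × 10^-14 m².

6.98 × 10^-14 m²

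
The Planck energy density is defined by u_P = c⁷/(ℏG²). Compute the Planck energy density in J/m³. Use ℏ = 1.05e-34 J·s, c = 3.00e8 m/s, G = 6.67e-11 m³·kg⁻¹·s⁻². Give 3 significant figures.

u_P = c⁷/(ℏG²)
  = 2.19e59 / 4.67e-55
  = 4.68e113 J/m³

4.68e113 J/m³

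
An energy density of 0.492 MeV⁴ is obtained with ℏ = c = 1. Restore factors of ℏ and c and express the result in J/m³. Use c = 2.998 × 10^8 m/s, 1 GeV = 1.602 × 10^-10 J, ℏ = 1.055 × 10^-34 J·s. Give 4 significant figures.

1.024 × 10^25 J/m³

[E]/[L]³ = [E]⁴/(ℏc)³; restore (ℏc)⁻³.
1 GeV⁴ → 1/(ℏc)³ × (1 GeV in J)⁴ = 2.082 × 10^37 J/m³.
Convert the energy scale: 0.492 MeV⁴ = 4.92 × 10^-13 GeV⁴.
Result: 4.92 × 10^-13 × 2.082 × 10^37 = 1.024 × 10^25 J/m³.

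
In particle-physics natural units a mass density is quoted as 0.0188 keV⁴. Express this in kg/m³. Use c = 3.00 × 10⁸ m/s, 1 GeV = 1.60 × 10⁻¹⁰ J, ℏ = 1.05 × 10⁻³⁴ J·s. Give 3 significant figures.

4.38 × 10⁻⁶ kg/m³

Mass density is [E]/(c²[L]³) = [E]⁴/(ℏ³c⁵).
1 GeV⁴ → 1/(ℏ³c⁵) × (1 GeV in J)⁴ = 2.33 × 10²⁰ kg/m³.
Convert the energy scale: 0.0188 keV⁴ = 1.88 × 10⁻²⁶ GeV⁴.
Result: 1.88 × 10⁻²⁶ × 2.33 × 10²⁰ = 4.38 × 10⁻⁶ kg/m³.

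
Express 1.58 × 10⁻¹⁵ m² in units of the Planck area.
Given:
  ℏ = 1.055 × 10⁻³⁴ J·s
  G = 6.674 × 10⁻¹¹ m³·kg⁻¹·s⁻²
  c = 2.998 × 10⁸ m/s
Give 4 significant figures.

Planck area: A_P = ℏG/c³ = 2.613 × 10⁻⁷⁰ m².
1.58 × 10⁻¹⁵ / 2.613 × 10⁻⁷⁰ = 6.047 × 10⁵⁴

6.047 × 10⁵⁴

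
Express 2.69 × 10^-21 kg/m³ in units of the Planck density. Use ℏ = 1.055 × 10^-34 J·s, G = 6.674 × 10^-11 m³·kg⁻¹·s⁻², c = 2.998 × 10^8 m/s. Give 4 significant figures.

5.219 × 10^-118

Planck density: ρ_P = c⁵/(ℏG²) = 5.154 × 10^96 kg/m³.
2.69 × 10^-21 / 5.154 × 10^96 = 5.219 × 10^-118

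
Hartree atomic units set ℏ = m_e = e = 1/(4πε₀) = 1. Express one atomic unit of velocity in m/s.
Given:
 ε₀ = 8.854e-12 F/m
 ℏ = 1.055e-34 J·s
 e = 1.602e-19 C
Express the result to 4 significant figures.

From ℏ = m_e = e = 1/(4πε₀) = 1 the velocity scale is v_au = e²/(4πε₀ℏ).
  = 2.566e-38 / 1.174e-44
  = 2.186e6 m/s

2.186e6 m/s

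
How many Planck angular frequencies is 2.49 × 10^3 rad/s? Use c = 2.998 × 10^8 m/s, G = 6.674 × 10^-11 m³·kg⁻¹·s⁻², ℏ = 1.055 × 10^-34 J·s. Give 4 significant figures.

Planck angular frequency: ω_P = √(c⁵/(ℏG)) = 1.855 × 10^43 rad/s.
2.49 × 10^3 / 1.855 × 10^43 = 1.343 × 10^-40

1.343 × 10^-40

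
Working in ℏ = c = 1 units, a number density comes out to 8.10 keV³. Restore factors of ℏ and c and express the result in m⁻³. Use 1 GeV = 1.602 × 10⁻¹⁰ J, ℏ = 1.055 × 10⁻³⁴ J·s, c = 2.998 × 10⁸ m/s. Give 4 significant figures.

Number density is [L]⁻³ = [E]³/(ℏc)³.
1 GeV³ → 1/(ℏc)³ × (1 GeV in J)³ = 1.299 × 10⁴⁷ m⁻³.
Convert the energy scale: 8.10 keV³ = 8.10 × 10⁻¹⁸ GeV³.
Result: 8.10 × 10⁻¹⁸ × 1.299 × 10⁴⁷ = 1.052 × 10³⁰ m⁻³.

1.052 × 10³⁰ m⁻³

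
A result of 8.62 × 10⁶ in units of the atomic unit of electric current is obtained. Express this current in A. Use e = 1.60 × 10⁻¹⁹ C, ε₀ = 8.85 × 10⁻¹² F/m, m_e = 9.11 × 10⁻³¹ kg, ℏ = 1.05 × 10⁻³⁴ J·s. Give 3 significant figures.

One atomic unit of electric current: I_au = e E_h/ℏ = m_e e⁵/((4πε₀)²ℏ³) = 6.67 × 10⁻³ A.
8.62 × 10⁶ × 6.67 × 10⁻³ A = 5.75 × 10⁴ A

5.75 × 10⁴ A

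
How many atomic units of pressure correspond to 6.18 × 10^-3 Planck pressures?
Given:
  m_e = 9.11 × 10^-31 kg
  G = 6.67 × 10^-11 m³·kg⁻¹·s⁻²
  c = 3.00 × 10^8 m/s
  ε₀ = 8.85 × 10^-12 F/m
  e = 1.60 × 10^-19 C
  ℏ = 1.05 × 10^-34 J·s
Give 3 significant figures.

Planck pressure: p_P = c⁷/(ℏG²) = 4.68 × 10^113 Pa
atomic unit of pressure: P_au = E_h/a₀³ = m_e⁴e¹⁰/((4πε₀)⁵ℏ⁸) = 3.01 × 10^13 Pa
6.18 × 10^-3 × 4.68 × 10^113 / 3.01 × 10^13 = 9.60 × 10^97

9.60 × 10^97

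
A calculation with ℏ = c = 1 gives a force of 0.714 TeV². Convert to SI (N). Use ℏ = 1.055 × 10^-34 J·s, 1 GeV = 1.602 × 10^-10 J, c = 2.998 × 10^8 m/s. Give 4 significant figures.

Force is [E]/[L] = [E]²/(ℏc); restore (ℏc)⁻¹.
1 GeV² → 1/(ℏc) × (1 GeV in J)² = 8.114 × 10^5 N.
Convert the energy scale: 0.714 TeV² = 7.14 × 10^5 GeV².
Result: 7.14 × 10^5 × 8.114 × 10^5 = 5.793 × 10^11 N.

5.793 × 10^11 N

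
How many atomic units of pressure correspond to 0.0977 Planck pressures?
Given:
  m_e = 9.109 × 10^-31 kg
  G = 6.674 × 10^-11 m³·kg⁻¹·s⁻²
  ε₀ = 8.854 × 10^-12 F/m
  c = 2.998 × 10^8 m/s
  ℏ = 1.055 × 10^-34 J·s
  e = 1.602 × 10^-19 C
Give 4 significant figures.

Planck pressure: p_P = c⁷/(ℏG²) = 4.632 × 10^113 Pa
atomic unit of pressure: P_au = E_h/a₀³ = m_e⁴e¹⁰/((4πε₀)⁵ℏ⁸) = 2.929 × 10^13 Pa
0.0977 × 4.632 × 10^113 / 2.929 × 10^13 = 1.545 × 10^99

1.545 × 10^99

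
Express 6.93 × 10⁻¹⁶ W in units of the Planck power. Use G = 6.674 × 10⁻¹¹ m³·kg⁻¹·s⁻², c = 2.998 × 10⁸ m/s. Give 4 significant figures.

1.910 × 10⁻⁶⁸

Planck power: P_P = c⁵/G = 3.629 × 10⁵² W.
6.93 × 10⁻¹⁶ / 3.629 × 10⁵² = 1.910 × 10⁻⁶⁸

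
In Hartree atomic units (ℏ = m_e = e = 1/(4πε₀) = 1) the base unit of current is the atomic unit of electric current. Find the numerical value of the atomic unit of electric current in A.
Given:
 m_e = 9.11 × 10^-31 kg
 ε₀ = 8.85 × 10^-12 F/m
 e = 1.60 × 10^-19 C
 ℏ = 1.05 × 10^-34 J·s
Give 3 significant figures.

6.67 × 10^-3 A

I_au = e E_h/ℏ = m_e e⁵/((4πε₀)²ℏ³)
E_h = 4.38 × 10^-18 J
e·E_h/ℏ = 6.67 × 10^-3 A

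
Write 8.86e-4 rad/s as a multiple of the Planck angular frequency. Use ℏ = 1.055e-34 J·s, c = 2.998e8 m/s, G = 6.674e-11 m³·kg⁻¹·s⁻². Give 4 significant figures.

Planck angular frequency: ω_P = √(c⁵/(ℏG)) = 1.855e43 rad/s.
8.86e-4 / 1.855e43 = 4.777e-47

4.777e-47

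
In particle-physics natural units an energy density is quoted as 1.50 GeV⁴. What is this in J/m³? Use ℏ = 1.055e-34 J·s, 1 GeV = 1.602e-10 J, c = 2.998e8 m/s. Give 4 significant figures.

3.122e37 J/m³

[E]/[L]³ = [E]⁴/(ℏc)³; restore (ℏc)⁻³.
1 GeV⁴ → 1/(ℏc)³ × (1 GeV in J)⁴ = 2.082e37 J/m³.
Result: 1.50 × 2.082e37 = 3.122e37 J/m³.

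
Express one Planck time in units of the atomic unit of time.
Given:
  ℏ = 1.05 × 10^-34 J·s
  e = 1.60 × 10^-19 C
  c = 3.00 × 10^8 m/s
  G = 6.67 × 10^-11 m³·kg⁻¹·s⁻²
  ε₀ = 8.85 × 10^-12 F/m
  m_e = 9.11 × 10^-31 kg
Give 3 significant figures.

2.24 × 10^-27

Planck time: t_P = √(ℏG/c⁵) = 5.37 × 10^-44 s
atomic unit of time: τ_au = (4πε₀)²ℏ³/(m_e e⁴) = 2.40 × 10^-17 s
ratio = 5.37 × 10^-44 / 2.40 × 10^-17 = 2.24 × 10^-27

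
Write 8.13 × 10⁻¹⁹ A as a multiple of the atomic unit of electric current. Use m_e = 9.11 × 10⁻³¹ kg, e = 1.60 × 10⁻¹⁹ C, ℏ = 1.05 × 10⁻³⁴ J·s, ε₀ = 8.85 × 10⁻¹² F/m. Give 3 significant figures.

1.22 × 10⁻¹⁶

atomic unit of electric current: I_au = e E_h/ℏ = m_e e⁵/((4πε₀)²ℏ³) = 6.67 × 10⁻³ A.
8.13 × 10⁻¹⁹ / 6.67 × 10⁻³ = 1.22 × 10⁻¹⁶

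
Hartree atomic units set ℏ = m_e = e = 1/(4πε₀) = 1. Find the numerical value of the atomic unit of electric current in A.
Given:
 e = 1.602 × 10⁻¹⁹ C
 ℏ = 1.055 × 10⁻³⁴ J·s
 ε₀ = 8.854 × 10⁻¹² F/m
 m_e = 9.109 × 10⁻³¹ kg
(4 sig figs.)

6.612 × 10⁻³ A

From ℏ = m_e = e = 1/(4πε₀) = 1 the current scale is I_au = e E_h/ℏ = m_e e⁵/((4πε₀)²ℏ³).
E_h = 4.354 × 10⁻¹⁸ J
e·E_h/ℏ = 6.612 × 10⁻³ A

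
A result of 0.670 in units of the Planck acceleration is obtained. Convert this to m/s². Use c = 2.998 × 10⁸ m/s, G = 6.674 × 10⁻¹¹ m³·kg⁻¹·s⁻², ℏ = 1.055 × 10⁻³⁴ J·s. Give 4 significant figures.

One Planck acceleration: a_P = √(c⁷/(ℏG)) = 5.560 × 10⁵¹ m/s².
0.670 × 5.560 × 10⁵¹ m/s² = 3.725 × 10⁵¹ m/s²

3.725 × 10⁵¹ m/s²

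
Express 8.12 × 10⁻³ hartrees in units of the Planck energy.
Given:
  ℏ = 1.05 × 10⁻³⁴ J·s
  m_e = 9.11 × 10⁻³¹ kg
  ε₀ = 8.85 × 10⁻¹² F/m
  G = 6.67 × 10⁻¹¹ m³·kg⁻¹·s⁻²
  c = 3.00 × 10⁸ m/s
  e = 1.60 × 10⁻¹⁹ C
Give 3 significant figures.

1.82 × 10⁻²⁹

hartree: E_h = m_e e⁴/(4πε₀ℏ)² = 4.38 × 10⁻¹⁸ J
Planck energy: E_P = √(ℏc⁵/G) = 1.96 × 10⁹ J
8.12 × 10⁻³ × 4.38 × 10⁻¹⁸ / 1.96 × 10⁹ = 1.82 × 10⁻²⁹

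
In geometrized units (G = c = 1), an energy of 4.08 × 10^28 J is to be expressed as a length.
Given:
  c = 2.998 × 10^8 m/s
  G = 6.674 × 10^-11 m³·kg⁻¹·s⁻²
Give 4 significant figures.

Energy → length via G/c⁴.
4.08 × 10^28 J × (G/c⁴) = 3.371 × 10^-16 m

3.371 × 10^-16 m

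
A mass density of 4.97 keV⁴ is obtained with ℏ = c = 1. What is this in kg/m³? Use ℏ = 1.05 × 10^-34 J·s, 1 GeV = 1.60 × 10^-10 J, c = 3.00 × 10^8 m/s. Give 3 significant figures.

1.16 × 10^-3 kg/m³

Mass density is [E]/(c²[L]³) = [E]⁴/(ℏ³c⁵).
1 GeV⁴ → 1/(ℏ³c⁵) × (1 GeV in J)⁴ = 2.33 × 10^20 kg/m³.
Convert the energy scale: 4.97 keV⁴ = 4.97 × 10^-24 GeV⁴.
Result: 4.97 × 10^-24 × 2.33 × 10^20 = 1.16 × 10^-3 kg/m³.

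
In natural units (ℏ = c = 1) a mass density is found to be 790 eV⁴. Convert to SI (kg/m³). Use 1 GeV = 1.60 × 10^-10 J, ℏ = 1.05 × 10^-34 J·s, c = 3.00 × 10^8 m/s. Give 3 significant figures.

1.84 × 10^-13 kg/m³

Mass density is [E]/(c²[L]³) = [E]⁴/(ℏ³c⁵).
1 GeV⁴ → 1/(ℏ³c⁵) × (1 GeV in J)⁴ = 2.33 × 10^20 kg/m³.
Convert the energy scale: 790 eV⁴ = 7.90 × 10^-34 GeV⁴.
Result: 7.90 × 10^-34 × 2.33 × 10^20 = 1.84 × 10^-13 kg/m³.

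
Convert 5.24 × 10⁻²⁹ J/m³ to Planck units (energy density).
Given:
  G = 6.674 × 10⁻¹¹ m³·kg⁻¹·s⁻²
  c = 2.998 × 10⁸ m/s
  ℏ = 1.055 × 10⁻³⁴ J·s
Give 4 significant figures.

Planck energy density: u_P = c⁷/(ℏG²) = 4.632 × 10¹¹³ J/m³.
5.24 × 10⁻²⁹ / 4.632 × 10¹¹³ = 1.131 × 10⁻¹⁴²

1.131 × 10⁻¹⁴²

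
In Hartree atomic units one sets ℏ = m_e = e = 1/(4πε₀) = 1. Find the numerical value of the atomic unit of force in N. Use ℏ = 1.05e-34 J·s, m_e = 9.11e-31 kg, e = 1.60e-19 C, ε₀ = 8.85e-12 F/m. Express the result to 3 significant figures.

8.33e-8 N

F_au = E_h/a₀ = m_e²e⁶/((4πε₀)³ℏ⁴)
E_h = 4.38e-18 J
a₀ = 5.26e-11 m
E_h/a₀ = 8.33e-8 N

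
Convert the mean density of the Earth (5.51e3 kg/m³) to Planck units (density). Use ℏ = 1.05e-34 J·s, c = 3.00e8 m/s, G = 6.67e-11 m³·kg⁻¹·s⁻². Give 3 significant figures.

1.06e-93

Planck density: ρ_P = c⁵/(ℏG²) = 5.20e96 kg/m³.
5.51e3 / 5.20e96 = 1.06e-93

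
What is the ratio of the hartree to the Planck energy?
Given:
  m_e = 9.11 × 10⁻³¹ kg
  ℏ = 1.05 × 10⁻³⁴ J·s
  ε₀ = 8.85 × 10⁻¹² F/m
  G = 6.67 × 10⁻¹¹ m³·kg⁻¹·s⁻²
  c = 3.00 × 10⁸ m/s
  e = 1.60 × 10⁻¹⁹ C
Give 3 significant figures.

hartree: E_h = m_e e⁴/(4πε₀ℏ)² = 4.38 × 10⁻¹⁸ J
Planck energy: E_P = √(ℏc⁵/G) = 1.96 × 10⁹ J
ratio = 4.38 × 10⁻¹⁸ / 1.96 × 10⁹ = 2.24 × 10⁻²⁷

2.24 × 10⁻²⁷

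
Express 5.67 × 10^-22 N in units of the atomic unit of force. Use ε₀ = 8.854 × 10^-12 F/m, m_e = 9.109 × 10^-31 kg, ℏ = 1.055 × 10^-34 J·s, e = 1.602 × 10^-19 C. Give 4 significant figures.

atomic unit of force: F_au = E_h/a₀ = m_e²e⁶/((4πε₀)³ℏ⁴) = 8.220 × 10^-8 N.
5.67 × 10^-22 / 8.220 × 10^-8 = 6.898 × 10^-15

6.898 × 10^-15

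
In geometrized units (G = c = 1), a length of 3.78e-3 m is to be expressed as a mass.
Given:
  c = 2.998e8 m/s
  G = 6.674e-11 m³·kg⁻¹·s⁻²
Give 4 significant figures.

Length → mass via c²/G.
3.78e-3 m × (c²/G) = 5.091e24 kg

5.091e24 kg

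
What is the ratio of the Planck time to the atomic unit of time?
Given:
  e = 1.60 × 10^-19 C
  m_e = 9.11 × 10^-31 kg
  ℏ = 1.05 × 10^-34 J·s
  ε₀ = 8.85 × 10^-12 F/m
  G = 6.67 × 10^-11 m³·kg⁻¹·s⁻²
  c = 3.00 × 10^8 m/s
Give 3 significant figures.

2.24 × 10^-27

Planck time: t_P = √(ℏG/c⁵) = 5.37 × 10^-44 s
atomic unit of time: τ_au = (4πε₀)²ℏ³/(m_e e⁴) = 2.40 × 10^-17 s
ratio = 5.37 × 10^-44 / 2.40 × 10^-17 = 2.24 × 10^-27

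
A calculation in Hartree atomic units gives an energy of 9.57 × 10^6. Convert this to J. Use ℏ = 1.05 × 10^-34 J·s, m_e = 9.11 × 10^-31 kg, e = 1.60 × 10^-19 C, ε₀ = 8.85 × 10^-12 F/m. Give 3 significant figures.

4.19 × 10^-11 J

One hartree: E_h = m_e e⁴/(4πε₀ℏ)² = 4.38 × 10^-18 J.
9.57 × 10^6 × 4.38 × 10^-18 J = 4.19 × 10^-11 J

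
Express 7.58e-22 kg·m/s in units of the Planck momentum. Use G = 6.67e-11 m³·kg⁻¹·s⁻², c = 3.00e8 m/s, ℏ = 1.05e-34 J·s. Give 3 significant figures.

1.16e-22

Planck momentum: p_P = √(ℏc³/G) = 6.52 kg·m/s.
7.58e-22 / 6.52 = 1.16e-22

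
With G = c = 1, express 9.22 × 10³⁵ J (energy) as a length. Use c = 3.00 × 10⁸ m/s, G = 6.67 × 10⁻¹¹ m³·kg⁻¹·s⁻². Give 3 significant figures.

Energy → length via G/c⁴.
9.22 × 10³⁵ J × (G/c⁴) = 7.59 × 10⁻⁹ m

7.59 × 10⁻⁹ m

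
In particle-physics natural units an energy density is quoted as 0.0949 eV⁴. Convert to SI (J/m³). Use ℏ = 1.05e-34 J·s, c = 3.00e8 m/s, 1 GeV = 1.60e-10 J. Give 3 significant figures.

1.99 J/m³

[E]/[L]³ = [E]⁴/(ℏc)³; restore (ℏc)⁻³.
1 GeV⁴ → 1/(ℏc)³ × (1 GeV in J)⁴ = 2.10e37 J/m³.
Convert the energy scale: 0.0949 eV⁴ = 9.49e-38 GeV⁴.
Result: 9.49e-38 × 2.10e37 = 1.99 J/m³.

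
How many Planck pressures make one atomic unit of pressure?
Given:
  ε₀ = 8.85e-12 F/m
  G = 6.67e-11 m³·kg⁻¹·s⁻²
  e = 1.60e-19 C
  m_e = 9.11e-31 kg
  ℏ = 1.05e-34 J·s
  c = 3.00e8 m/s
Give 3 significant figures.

atomic unit of pressure: P_au = E_h/a₀³ = m_e⁴e¹⁰/((4πε₀)⁵ℏ⁸) = 3.01e13 Pa
Planck pressure: p_P = c⁷/(ℏG²) = 4.68e113 Pa
ratio = 3.01e13 / 4.68e113 = 6.44e-101

6.44e-101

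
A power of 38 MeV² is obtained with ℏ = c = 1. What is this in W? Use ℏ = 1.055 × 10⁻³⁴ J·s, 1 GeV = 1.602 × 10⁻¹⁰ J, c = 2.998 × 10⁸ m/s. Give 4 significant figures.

9.244 × 10⁹ W

Power is [E]/[T] = [E]²/ℏ.
1 GeV² → 1/ℏ × (1 GeV in J)² = 2.433 × 10¹⁴ W.
Convert the energy scale: 38 MeV² = 3.80 × 10⁻⁵ GeV².
Result: 3.80 × 10⁻⁵ × 2.433 × 10¹⁴ = 9.244 × 10⁹ W.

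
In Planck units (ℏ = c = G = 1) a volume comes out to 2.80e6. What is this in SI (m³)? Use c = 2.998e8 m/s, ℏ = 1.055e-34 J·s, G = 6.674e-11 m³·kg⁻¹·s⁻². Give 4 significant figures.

One Planck volume: V_P = (ℏG/c³)^(3/2) = 4.224e-105 m³.
2.80e6 × 4.224e-105 m³ = 1.183e-98 m³

1.183e-98 m³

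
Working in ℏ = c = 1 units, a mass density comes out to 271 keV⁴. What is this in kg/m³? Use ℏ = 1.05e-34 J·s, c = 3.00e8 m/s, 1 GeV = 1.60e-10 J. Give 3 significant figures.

Mass density is [E]/(c²[L]³) = [E]⁴/(ℏ³c⁵).
1 GeV⁴ → 1/(ℏ³c⁵) × (1 GeV in J)⁴ = 2.33e20 kg/m³.
Convert the energy scale: 271 keV⁴ = 2.71e-22 GeV⁴.
Result: 2.71e-22 × 2.33e20 = 0.0631 kg/m³.

0.0631 kg/m³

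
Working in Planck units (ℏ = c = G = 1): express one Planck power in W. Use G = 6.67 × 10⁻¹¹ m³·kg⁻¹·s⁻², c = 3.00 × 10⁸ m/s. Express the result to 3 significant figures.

The unique combination of the constants set to 1 with dimensions of power is P_P = c⁵/G.
  = 2.43 × 10⁴² / 6.67 × 10⁻¹¹
  = 3.64 × 10⁵² W

3.64 × 10⁵² W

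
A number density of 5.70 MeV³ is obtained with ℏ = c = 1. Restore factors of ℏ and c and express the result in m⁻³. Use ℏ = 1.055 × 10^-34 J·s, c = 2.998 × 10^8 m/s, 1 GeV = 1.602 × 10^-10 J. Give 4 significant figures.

7.406 × 10^38 m⁻³

Number density is [L]⁻³ = [E]³/(ℏc)³.
1 GeV³ → 1/(ℏc)³ × (1 GeV in J)³ = 1.299 × 10^47 m⁻³.
Convert the energy scale: 5.70 MeV³ = 5.70 × 10^-9 GeV³.
Result: 5.70 × 10^-9 × 1.299 × 10^47 = 7.406 × 10^38 m⁻³.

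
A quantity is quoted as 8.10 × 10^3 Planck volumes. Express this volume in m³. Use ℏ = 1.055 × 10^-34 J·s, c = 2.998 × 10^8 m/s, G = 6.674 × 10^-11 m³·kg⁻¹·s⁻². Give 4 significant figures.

One Planck volume: V_P = (ℏG/c³)^(3/2) = 4.224 × 10^-105 m³.
8.10 × 10^3 × 4.224 × 10^-105 m³ = 3.421 × 10^-101 m³

3.421 × 10^-101 m³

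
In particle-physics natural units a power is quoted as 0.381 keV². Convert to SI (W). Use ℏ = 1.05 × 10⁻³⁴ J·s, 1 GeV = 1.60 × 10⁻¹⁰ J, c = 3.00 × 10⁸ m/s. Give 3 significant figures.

Power is [E]/[T] = [E]²/ℏ.
1 GeV² → 1/ℏ × (1 GeV in J)² = 2.44 × 10¹⁴ W.
Convert the energy scale: 0.381 keV² = 3.81 × 10⁻¹³ GeV².
Result: 3.81 × 10⁻¹³ × 2.44 × 10¹⁴ = 92.9 W.

92.9 W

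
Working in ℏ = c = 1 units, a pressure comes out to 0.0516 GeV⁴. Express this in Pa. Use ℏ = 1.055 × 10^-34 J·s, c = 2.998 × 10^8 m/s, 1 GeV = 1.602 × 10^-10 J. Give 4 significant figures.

Pressure is [E]/[L]³ = [E]⁴/(ℏc)³.
1 GeV⁴ → 1/(ℏc)³ × (1 GeV in J)⁴ = 2.082 × 10^37 Pa.
Result: 0.0516 × 2.082 × 10^37 = 1.074 × 10^36 Pa.

1.074 × 10^36 Pa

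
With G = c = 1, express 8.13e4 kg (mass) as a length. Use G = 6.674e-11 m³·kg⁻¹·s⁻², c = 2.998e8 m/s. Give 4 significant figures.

In G = c = 1 units mass has dimensions of length; the conversion factor is G/c².
8.13e4 kg × (G/c²) = 6.037e-23 m

6.037e-23 m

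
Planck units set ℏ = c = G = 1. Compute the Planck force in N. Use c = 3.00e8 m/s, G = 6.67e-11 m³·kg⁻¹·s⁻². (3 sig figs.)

The unique combination of the constants set to 1 with dimensions of force is F_P = c⁴/G.
  = 8.10e33 / 6.67e-11
  = 1.21e44 N

1.21e44 N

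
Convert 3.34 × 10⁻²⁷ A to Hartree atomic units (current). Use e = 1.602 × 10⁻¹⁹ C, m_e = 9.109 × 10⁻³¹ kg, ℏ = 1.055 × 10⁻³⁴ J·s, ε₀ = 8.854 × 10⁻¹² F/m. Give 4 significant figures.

5.051 × 10⁻²⁵

atomic unit of electric current: I_au = e E_h/ℏ = m_e e⁵/((4πε₀)²ℏ³) = 6.612 × 10⁻³ A.
3.34 × 10⁻²⁷ / 6.612 × 10⁻³ = 5.051 × 10⁻²⁵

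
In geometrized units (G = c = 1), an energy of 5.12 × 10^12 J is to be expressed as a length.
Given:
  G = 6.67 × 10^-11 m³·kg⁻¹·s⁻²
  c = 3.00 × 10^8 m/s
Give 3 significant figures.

4.22 × 10^-32 m

Energy → length via G/c⁴.
5.12 × 10^12 J × (G/c⁴) = 4.22 × 10^-32 m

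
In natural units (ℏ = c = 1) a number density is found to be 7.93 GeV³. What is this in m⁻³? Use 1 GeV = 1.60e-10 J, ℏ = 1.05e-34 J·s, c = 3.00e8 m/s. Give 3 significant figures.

Number density is [L]⁻³ = [E]³/(ℏc)³.
1 GeV³ → 1/(ℏc)³ × (1 GeV in J)³ = 1.31e47 m⁻³.
Result: 7.93 × 1.31e47 = 1.04e48 m⁻³.

1.04e48 m⁻³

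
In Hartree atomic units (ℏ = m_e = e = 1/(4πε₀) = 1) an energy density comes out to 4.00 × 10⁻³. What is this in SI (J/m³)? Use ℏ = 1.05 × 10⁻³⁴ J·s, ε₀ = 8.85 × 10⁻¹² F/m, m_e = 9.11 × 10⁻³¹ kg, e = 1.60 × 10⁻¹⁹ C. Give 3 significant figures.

1.21 × 10¹¹ J/m³

One atomic unit of energy density: u_au = E_h/a₀³ = m_e⁴e¹⁰/((4πε₀)⁵ℏ⁸) = 3.01 × 10¹³ J/m³.
4.00 × 10⁻³ × 3.01 × 10¹³ J/m³ = 1.21 × 10¹¹ J/m³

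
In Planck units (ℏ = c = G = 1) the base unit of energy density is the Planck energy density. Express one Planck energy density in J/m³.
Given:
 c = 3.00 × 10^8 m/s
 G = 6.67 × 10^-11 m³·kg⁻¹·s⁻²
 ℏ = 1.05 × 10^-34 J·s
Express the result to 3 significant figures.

u_P = c⁷/(ℏG²)
  = 2.19 × 10^59 / 4.67 × 10^-55
  = 4.68 × 10^113 J/m³

4.68 × 10^113 J/m³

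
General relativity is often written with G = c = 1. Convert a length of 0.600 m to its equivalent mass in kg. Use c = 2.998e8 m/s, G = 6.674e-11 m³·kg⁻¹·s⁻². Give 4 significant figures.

Length → mass via c²/G.
0.600 m × (c²/G) = 8.080e26 kg

8.080e26 kg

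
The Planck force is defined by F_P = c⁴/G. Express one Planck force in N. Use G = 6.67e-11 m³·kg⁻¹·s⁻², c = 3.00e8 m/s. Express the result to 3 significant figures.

1.21e44 N

F_P = c⁴/G
  = 8.10e33 / 6.67e-11
  = 1.21e44 N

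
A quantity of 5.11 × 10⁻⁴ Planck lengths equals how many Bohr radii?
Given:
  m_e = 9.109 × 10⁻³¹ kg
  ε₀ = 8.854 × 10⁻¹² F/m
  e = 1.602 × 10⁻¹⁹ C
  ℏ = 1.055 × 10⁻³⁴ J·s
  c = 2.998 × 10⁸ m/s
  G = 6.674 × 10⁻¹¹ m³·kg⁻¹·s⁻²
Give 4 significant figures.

1.559 × 10⁻²⁸

Planck length: ℓ_P = √(ℏG/c³) = 1.616 × 10⁻³⁵ m
Bohr radius: a₀ = 4πε₀ℏ²/(m_e e²) = 5.297 × 10⁻¹¹ m
5.11 × 10⁻⁴ × 1.616 × 10⁻³⁵ / 5.297 × 10⁻¹¹ = 1.559 × 10⁻²⁸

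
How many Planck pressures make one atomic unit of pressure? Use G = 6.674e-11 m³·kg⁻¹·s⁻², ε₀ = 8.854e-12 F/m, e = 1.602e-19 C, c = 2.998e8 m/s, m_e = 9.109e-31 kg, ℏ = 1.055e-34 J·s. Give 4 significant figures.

atomic unit of pressure: P_au = E_h/a₀³ = m_e⁴e¹⁰/((4πε₀)⁵ℏ⁸) = 2.929e13 Pa
Planck pressure: p_P = c⁷/(ℏG²) = 4.632e113 Pa
ratio = 2.929e13 / 4.632e113 = 6.323e-101

6.323e-101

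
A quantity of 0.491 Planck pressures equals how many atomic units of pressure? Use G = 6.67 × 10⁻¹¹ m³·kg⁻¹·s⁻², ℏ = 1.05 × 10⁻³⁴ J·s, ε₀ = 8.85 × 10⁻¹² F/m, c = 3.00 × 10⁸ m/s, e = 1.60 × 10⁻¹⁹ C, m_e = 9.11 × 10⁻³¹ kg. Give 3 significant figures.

Planck pressure: p_P = c⁷/(ℏG²) = 4.68 × 10¹¹³ Pa
atomic unit of pressure: P_au = E_h/a₀³ = m_e⁴e¹⁰/((4πε₀)⁵ℏ⁸) = 3.01 × 10¹³ Pa
0.491 × 4.68 × 10¹¹³ / 3.01 × 10¹³ = 7.63 × 10⁹⁹

7.63 × 10⁹⁹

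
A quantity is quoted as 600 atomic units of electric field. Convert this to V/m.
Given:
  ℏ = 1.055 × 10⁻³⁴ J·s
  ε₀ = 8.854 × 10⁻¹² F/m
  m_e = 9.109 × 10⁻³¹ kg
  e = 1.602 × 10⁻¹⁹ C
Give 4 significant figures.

3.079 × 10¹⁴ V/m

One atomic unit of electric field: E_au = E_h/(e a₀) = m_e²e⁵/((4πε₀)³ℏ⁴) = 5.131 × 10¹¹ V/m.
600 × 5.131 × 10¹¹ V/m = 3.079 × 10¹⁴ V/m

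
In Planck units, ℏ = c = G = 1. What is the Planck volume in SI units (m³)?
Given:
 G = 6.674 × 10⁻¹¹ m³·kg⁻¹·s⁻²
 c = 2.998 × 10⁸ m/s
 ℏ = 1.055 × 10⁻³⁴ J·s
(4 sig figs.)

From ℏ = c = G = 1 the volume scale is V_P = (ℏG/c³)^(3/2).
  = √(1.784 × 10⁻²⁰⁹)
  = 4.224 × 10⁻¹⁰⁵ m³

4.224 × 10⁻¹⁰⁵ m³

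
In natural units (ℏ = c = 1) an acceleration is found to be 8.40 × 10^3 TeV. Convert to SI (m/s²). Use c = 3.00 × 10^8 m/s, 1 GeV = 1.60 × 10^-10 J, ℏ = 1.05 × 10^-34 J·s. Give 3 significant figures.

3.84 × 10^39 m/s²

Acceleration is [L]/[T]² = c·[E]/ℏ.
1 GeV → c/ℏ × (1 GeV in J) = 4.57 × 10^32 m/s².
Convert the energy scale: 8.40 × 10^3 TeV = 8.40 × 10^6 GeV.
Result: 8.40 × 10^6 × 4.57 × 10^32 = 3.84 × 10^39 m/s².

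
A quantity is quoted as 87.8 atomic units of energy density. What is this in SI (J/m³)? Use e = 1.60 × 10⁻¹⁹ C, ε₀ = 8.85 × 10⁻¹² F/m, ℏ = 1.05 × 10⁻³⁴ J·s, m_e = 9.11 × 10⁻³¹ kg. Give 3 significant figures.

One atomic unit of energy density: u_au = E_h/a₀³ = m_e⁴e¹⁰/((4πε₀)⁵ℏ⁸) = 3.01 × 10¹³ J/m³.
87.8 × 3.01 × 10¹³ J/m³ = 2.65 × 10¹⁵ J/m³

2.65 × 10¹⁵ J/m³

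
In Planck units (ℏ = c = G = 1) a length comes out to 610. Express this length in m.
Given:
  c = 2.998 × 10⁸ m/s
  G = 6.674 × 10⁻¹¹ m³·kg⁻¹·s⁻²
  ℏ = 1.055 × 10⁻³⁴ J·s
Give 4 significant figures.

9.861 × 10⁻³³ m

One Planck length: ℓ_P = √(ℏG/c³) = 1.616 × 10⁻³⁵ m.
610 × 1.616 × 10⁻³⁵ m = 9.861 × 10⁻³³ m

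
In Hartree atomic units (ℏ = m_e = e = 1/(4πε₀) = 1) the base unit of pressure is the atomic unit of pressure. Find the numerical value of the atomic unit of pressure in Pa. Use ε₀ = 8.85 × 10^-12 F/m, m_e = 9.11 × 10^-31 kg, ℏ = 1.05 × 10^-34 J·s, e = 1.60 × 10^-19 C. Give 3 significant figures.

P_au = E_h/a₀³ = m_e⁴e¹⁰/((4πε₀)⁵ℏ⁸)
E_h = 4.38 × 10^-18 J
a₀ = 5.26 × 10^-11 m
E_h/a₀³ = 3.01 × 10^13 Pa

3.01 × 10^13 Pa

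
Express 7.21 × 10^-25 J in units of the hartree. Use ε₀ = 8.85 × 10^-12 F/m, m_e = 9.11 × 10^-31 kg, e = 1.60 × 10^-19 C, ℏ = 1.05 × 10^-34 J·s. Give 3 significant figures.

1.65 × 10^-7

hartree: E_h = m_e e⁴/(4πε₀ℏ)² = 4.38 × 10^-18 J.
7.21 × 10^-25 / 4.38 × 10^-18 = 1.65 × 10^-7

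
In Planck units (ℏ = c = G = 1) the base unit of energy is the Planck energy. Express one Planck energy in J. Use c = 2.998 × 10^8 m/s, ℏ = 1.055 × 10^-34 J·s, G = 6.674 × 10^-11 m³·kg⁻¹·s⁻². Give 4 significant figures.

E_P = √(ℏc⁵/G)
  = √(3.828 × 10^18)
  = 1.957 × 10^9 J

1.957 × 10^9 J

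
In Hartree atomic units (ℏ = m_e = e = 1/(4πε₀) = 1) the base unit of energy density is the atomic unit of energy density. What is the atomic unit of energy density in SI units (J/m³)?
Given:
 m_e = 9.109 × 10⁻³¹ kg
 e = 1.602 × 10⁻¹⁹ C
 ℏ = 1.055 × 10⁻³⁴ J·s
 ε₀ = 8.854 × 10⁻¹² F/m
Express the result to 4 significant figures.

u_au = E_h/a₀³ = m_e⁴e¹⁰/((4πε₀)⁵ℏ⁸)
E_h = 4.354 × 10⁻¹⁸ J
a₀ = 5.297 × 10⁻¹¹ m
E_h/a₀³ = 2.929 × 10¹³ J/m³

2.929 × 10¹³ J/m³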